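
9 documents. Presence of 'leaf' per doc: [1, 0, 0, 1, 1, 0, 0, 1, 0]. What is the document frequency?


Checking each document for 'leaf':
Doc 1: present
Doc 2: absent
Doc 3: absent
Doc 4: present
Doc 5: present
Doc 6: absent
Doc 7: absent
Doc 8: present
Doc 9: absent
df = sum of presences = 1 + 0 + 0 + 1 + 1 + 0 + 0 + 1 + 0 = 4

4


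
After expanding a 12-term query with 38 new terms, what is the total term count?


Original terms: 12
Expansion terms: 38
Total = 12 + 38 = 50

50


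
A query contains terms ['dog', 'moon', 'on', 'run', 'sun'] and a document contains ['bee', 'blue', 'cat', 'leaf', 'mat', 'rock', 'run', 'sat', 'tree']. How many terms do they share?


Query terms: ['dog', 'moon', 'on', 'run', 'sun']
Document terms: ['bee', 'blue', 'cat', 'leaf', 'mat', 'rock', 'run', 'sat', 'tree']
Common terms: ['run']
Overlap count = 1

1


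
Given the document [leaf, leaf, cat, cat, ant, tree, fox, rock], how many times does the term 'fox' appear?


Document has 8 words
Scanning for 'fox':
Found at positions: [6]
Count = 1

1


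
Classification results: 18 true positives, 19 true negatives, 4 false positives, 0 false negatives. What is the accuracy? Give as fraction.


Accuracy = (TP + TN) / (TP + TN + FP + FN)
TP + TN = 18 + 19 = 37
Total = 18 + 19 + 4 + 0 = 41
Accuracy = 37 / 41 = 37/41

37/41


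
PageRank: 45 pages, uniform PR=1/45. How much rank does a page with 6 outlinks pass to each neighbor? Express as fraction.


Initial PR = 1/45 = 1/45
Outlinks = 6
Contribution per link = PR / outlinks
= 1/45 / 6
= 1/270

1/270


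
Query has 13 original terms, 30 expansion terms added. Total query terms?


Original terms: 13
Expansion terms: 30
Total = 13 + 30 = 43

43


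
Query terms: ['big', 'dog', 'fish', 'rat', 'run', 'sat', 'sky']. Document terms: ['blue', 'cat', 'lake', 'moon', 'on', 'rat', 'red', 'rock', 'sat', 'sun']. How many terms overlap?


Query terms: ['big', 'dog', 'fish', 'rat', 'run', 'sat', 'sky']
Document terms: ['blue', 'cat', 'lake', 'moon', 'on', 'rat', 'red', 'rock', 'sat', 'sun']
Common terms: ['rat', 'sat']
Overlap count = 2

2


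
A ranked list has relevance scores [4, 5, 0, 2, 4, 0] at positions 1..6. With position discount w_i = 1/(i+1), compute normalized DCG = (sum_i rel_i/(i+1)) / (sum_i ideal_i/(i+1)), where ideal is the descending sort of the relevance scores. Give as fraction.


Position discount weights w_i = 1/(i+1) for i=1..6:
Weights = [1/2, 1/3, 1/4, 1/5, 1/6, 1/7]
Actual relevance: [4, 5, 0, 2, 4, 0]
DCG = 4/2 + 5/3 + 0/4 + 2/5 + 4/6 + 0/7 = 71/15
Ideal relevance (sorted desc): [5, 4, 4, 2, 0, 0]
Ideal DCG = 5/2 + 4/3 + 4/4 + 2/5 + 0/6 + 0/7 = 157/30
nDCG = DCG / ideal_DCG = 71/15 / 157/30 = 142/157

142/157


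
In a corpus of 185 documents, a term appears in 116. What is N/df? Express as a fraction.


IDF ratio = N / df
= 185 / 116
= 185/116

185/116


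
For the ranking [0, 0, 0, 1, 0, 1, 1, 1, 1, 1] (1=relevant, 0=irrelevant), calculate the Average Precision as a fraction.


Computing P@k for each relevant position:
Position 1: not relevant
Position 2: not relevant
Position 3: not relevant
Position 4: relevant, P@4 = 1/4 = 1/4
Position 5: not relevant
Position 6: relevant, P@6 = 2/6 = 1/3
Position 7: relevant, P@7 = 3/7 = 3/7
Position 8: relevant, P@8 = 4/8 = 1/2
Position 9: relevant, P@9 = 5/9 = 5/9
Position 10: relevant, P@10 = 6/10 = 3/5
Sum of P@k = 1/4 + 1/3 + 3/7 + 1/2 + 5/9 + 3/5 = 3361/1260
AP = 3361/1260 / 6 = 3361/7560

3361/7560


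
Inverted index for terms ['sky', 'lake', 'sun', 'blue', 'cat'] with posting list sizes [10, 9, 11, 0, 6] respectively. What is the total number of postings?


Summing posting list sizes:
'sky': 10 postings
'lake': 9 postings
'sun': 11 postings
'blue': 0 postings
'cat': 6 postings
Total = 10 + 9 + 11 + 0 + 6 = 36

36


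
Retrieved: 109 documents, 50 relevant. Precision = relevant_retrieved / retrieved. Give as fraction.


Precision = relevant_retrieved / total_retrieved
= 50 / 109
= 50 / (50 + 59)
= 50/109

50/109


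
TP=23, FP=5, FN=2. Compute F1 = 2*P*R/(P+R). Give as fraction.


F1 = 2 * P * R / (P + R)
P = TP/(TP+FP) = 23/28 = 23/28
R = TP/(TP+FN) = 23/25 = 23/25
2 * P * R = 2 * 23/28 * 23/25 = 529/350
P + R = 23/28 + 23/25 = 1219/700
F1 = 529/350 / 1219/700 = 46/53

46/53


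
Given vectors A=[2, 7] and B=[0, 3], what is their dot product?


Dot product = sum of element-wise products
A[0]*B[0] = 2*0 = 0
A[1]*B[1] = 7*3 = 21
Sum = 0 + 21 = 21

21


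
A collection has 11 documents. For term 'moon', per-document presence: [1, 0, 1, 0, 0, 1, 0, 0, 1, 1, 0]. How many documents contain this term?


Checking each document for 'moon':
Doc 1: present
Doc 2: absent
Doc 3: present
Doc 4: absent
Doc 5: absent
Doc 6: present
Doc 7: absent
Doc 8: absent
Doc 9: present
Doc 10: present
Doc 11: absent
df = sum of presences = 1 + 0 + 1 + 0 + 0 + 1 + 0 + 0 + 1 + 1 + 0 = 5

5


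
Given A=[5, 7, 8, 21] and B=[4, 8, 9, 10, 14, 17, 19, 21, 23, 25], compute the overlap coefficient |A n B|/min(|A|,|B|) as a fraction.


A intersect B = [8, 21]
|A intersect B| = 2
min(|A|, |B|) = min(4, 10) = 4
Overlap = 2 / 4 = 1/2

1/2


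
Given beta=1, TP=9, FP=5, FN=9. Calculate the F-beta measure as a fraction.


P = TP/(TP+FP) = 9/14 = 9/14
R = TP/(TP+FN) = 9/18 = 1/2
beta^2 = 1^2 = 1
(1 + beta^2) = 2
Numerator = (1+beta^2)*P*R = 9/14
Denominator = beta^2*P + R = 9/14 + 1/2 = 8/7
F_beta = 9/16

9/16


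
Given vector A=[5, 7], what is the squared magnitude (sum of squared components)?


|A|^2 = sum of squared components
A[0]^2 = 5^2 = 25
A[1]^2 = 7^2 = 49
Sum = 25 + 49 = 74

74


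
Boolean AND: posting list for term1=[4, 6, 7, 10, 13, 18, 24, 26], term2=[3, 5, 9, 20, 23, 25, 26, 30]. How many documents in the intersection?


Boolean AND: find intersection of posting lists
term1 docs: [4, 6, 7, 10, 13, 18, 24, 26]
term2 docs: [3, 5, 9, 20, 23, 25, 26, 30]
Intersection: [26]
|intersection| = 1

1


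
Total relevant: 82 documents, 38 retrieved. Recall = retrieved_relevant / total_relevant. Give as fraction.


Recall = retrieved_relevant / total_relevant
= 38 / 82
= 38 / (38 + 44)
= 19/41

19/41


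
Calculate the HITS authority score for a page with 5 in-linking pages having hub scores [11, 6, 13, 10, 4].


Authority = sum of hub scores of in-linkers
In-link 1: hub score = 11
In-link 2: hub score = 6
In-link 3: hub score = 13
In-link 4: hub score = 10
In-link 5: hub score = 4
Authority = 11 + 6 + 13 + 10 + 4 = 44

44


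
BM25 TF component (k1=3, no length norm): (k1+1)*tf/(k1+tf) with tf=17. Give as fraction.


BM25 TF component = (k1+1)*tf / (k1+tf)
k1 = 3, tf = 17
Numerator = (3+1)*17 = 68
Denominator = 3 + 17 = 20
= 68/20 = 17/5

17/5


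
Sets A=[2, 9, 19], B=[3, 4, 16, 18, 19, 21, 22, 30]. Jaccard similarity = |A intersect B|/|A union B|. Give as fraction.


A intersect B = [19]
|A intersect B| = 1
A union B = [2, 3, 4, 9, 16, 18, 19, 21, 22, 30]
|A union B| = 10
Jaccard = 1/10 = 1/10

1/10


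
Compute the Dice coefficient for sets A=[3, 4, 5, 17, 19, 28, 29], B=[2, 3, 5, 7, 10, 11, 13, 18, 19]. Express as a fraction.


A intersect B = [3, 5, 19]
|A intersect B| = 3
|A| = 7, |B| = 9
Dice = 2*3 / (7+9)
= 6 / 16 = 3/8

3/8


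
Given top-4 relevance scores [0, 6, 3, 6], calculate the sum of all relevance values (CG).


Cumulative Gain = sum of relevance scores
Position 1: rel=0, running sum=0
Position 2: rel=6, running sum=6
Position 3: rel=3, running sum=9
Position 4: rel=6, running sum=15
CG = 15

15


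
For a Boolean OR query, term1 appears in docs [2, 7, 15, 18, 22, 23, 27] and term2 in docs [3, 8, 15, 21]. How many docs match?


Boolean OR: find union of posting lists
term1 docs: [2, 7, 15, 18, 22, 23, 27]
term2 docs: [3, 8, 15, 21]
Union: [2, 3, 7, 8, 15, 18, 21, 22, 23, 27]
|union| = 10

10


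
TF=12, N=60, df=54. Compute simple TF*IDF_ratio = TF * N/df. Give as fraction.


TF * (N/df)
= 12 * (60/54)
= 12 * 10/9
= 40/3

40/3


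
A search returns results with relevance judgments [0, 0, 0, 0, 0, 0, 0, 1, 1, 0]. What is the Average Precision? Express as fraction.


Computing P@k for each relevant position:
Position 1: not relevant
Position 2: not relevant
Position 3: not relevant
Position 4: not relevant
Position 5: not relevant
Position 6: not relevant
Position 7: not relevant
Position 8: relevant, P@8 = 1/8 = 1/8
Position 9: relevant, P@9 = 2/9 = 2/9
Position 10: not relevant
Sum of P@k = 1/8 + 2/9 = 25/72
AP = 25/72 / 2 = 25/144

25/144


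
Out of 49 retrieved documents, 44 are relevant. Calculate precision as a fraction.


Precision = relevant_retrieved / total_retrieved
= 44 / 49
= 44 / (44 + 5)
= 44/49

44/49


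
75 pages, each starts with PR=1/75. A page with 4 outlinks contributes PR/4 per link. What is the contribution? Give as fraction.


Initial PR = 1/75 = 1/75
Outlinks = 4
Contribution per link = PR / outlinks
= 1/75 / 4
= 1/300

1/300


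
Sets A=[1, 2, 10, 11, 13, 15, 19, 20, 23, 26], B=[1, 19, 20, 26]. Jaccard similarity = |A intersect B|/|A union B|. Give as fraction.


A intersect B = [1, 19, 20, 26]
|A intersect B| = 4
A union B = [1, 2, 10, 11, 13, 15, 19, 20, 23, 26]
|A union B| = 10
Jaccard = 4/10 = 2/5

2/5


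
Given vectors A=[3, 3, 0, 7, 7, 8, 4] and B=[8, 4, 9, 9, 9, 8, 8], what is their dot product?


Dot product = sum of element-wise products
A[0]*B[0] = 3*8 = 24
A[1]*B[1] = 3*4 = 12
A[2]*B[2] = 0*9 = 0
A[3]*B[3] = 7*9 = 63
A[4]*B[4] = 7*9 = 63
A[5]*B[5] = 8*8 = 64
A[6]*B[6] = 4*8 = 32
Sum = 24 + 12 + 0 + 63 + 63 + 64 + 32 = 258

258


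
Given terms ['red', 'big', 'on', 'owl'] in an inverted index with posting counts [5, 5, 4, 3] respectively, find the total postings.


Summing posting list sizes:
'red': 5 postings
'big': 5 postings
'on': 4 postings
'owl': 3 postings
Total = 5 + 5 + 4 + 3 = 17

17


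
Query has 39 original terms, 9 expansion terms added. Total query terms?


Original terms: 39
Expansion terms: 9
Total = 39 + 9 = 48

48


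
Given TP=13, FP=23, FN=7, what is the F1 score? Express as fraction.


F1 = 2 * P * R / (P + R)
P = TP/(TP+FP) = 13/36 = 13/36
R = TP/(TP+FN) = 13/20 = 13/20
2 * P * R = 2 * 13/36 * 13/20 = 169/360
P + R = 13/36 + 13/20 = 91/90
F1 = 169/360 / 91/90 = 13/28

13/28


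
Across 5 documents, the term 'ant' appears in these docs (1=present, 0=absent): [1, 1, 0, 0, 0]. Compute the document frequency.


Checking each document for 'ant':
Doc 1: present
Doc 2: present
Doc 3: absent
Doc 4: absent
Doc 5: absent
df = sum of presences = 1 + 1 + 0 + 0 + 0 = 2

2


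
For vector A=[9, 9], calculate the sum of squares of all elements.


|A|^2 = sum of squared components
A[0]^2 = 9^2 = 81
A[1]^2 = 9^2 = 81
Sum = 81 + 81 = 162

162


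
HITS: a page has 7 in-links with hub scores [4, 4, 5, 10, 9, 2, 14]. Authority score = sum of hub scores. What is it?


Authority = sum of hub scores of in-linkers
In-link 1: hub score = 4
In-link 2: hub score = 4
In-link 3: hub score = 5
In-link 4: hub score = 10
In-link 5: hub score = 9
In-link 6: hub score = 2
In-link 7: hub score = 14
Authority = 4 + 4 + 5 + 10 + 9 + 2 + 14 = 48

48


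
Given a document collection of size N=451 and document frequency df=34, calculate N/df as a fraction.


IDF ratio = N / df
= 451 / 34
= 451/34

451/34


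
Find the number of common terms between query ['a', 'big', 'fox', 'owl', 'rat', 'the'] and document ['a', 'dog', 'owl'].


Query terms: ['a', 'big', 'fox', 'owl', 'rat', 'the']
Document terms: ['a', 'dog', 'owl']
Common terms: ['a', 'owl']
Overlap count = 2

2


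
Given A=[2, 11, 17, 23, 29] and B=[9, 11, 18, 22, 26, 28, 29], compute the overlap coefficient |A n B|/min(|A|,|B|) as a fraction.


A intersect B = [11, 29]
|A intersect B| = 2
min(|A|, |B|) = min(5, 7) = 5
Overlap = 2 / 5 = 2/5

2/5


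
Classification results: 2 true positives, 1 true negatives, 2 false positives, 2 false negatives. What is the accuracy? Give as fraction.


Accuracy = (TP + TN) / (TP + TN + FP + FN)
TP + TN = 2 + 1 = 3
Total = 2 + 1 + 2 + 2 = 7
Accuracy = 3 / 7 = 3/7

3/7


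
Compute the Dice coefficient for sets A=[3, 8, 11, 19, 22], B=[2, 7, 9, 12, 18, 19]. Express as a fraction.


A intersect B = [19]
|A intersect B| = 1
|A| = 5, |B| = 6
Dice = 2*1 / (5+6)
= 2 / 11 = 2/11

2/11


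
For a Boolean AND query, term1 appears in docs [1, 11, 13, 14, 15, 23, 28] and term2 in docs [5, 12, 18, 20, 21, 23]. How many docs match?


Boolean AND: find intersection of posting lists
term1 docs: [1, 11, 13, 14, 15, 23, 28]
term2 docs: [5, 12, 18, 20, 21, 23]
Intersection: [23]
|intersection| = 1

1


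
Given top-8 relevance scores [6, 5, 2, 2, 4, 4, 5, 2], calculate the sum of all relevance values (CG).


Cumulative Gain = sum of relevance scores
Position 1: rel=6, running sum=6
Position 2: rel=5, running sum=11
Position 3: rel=2, running sum=13
Position 4: rel=2, running sum=15
Position 5: rel=4, running sum=19
Position 6: rel=4, running sum=23
Position 7: rel=5, running sum=28
Position 8: rel=2, running sum=30
CG = 30

30


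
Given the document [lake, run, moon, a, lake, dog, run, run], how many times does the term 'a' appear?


Document has 8 words
Scanning for 'a':
Found at positions: [3]
Count = 1

1


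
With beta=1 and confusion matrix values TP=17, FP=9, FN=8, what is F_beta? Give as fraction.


P = TP/(TP+FP) = 17/26 = 17/26
R = TP/(TP+FN) = 17/25 = 17/25
beta^2 = 1^2 = 1
(1 + beta^2) = 2
Numerator = (1+beta^2)*P*R = 289/325
Denominator = beta^2*P + R = 17/26 + 17/25 = 867/650
F_beta = 2/3

2/3


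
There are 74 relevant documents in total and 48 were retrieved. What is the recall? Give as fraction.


Recall = retrieved_relevant / total_relevant
= 48 / 74
= 48 / (48 + 26)
= 24/37

24/37


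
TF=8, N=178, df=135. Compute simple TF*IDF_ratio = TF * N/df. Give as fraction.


TF * (N/df)
= 8 * (178/135)
= 8 * 178/135
= 1424/135

1424/135


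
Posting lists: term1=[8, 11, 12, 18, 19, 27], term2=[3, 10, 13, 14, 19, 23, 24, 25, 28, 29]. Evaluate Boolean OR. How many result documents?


Boolean OR: find union of posting lists
term1 docs: [8, 11, 12, 18, 19, 27]
term2 docs: [3, 10, 13, 14, 19, 23, 24, 25, 28, 29]
Union: [3, 8, 10, 11, 12, 13, 14, 18, 19, 23, 24, 25, 27, 28, 29]
|union| = 15

15


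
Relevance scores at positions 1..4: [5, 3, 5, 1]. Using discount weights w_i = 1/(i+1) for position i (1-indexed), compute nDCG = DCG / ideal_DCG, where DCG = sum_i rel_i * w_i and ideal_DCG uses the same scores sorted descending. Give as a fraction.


Position discount weights w_i = 1/(i+1) for i=1..4:
Weights = [1/2, 1/3, 1/4, 1/5]
Actual relevance: [5, 3, 5, 1]
DCG = 5/2 + 3/3 + 5/4 + 1/5 = 99/20
Ideal relevance (sorted desc): [5, 5, 3, 1]
Ideal DCG = 5/2 + 5/3 + 3/4 + 1/5 = 307/60
nDCG = DCG / ideal_DCG = 99/20 / 307/60 = 297/307

297/307


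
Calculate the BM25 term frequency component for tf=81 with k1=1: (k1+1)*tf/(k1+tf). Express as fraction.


BM25 TF component = (k1+1)*tf / (k1+tf)
k1 = 1, tf = 81
Numerator = (1+1)*81 = 162
Denominator = 1 + 81 = 82
= 162/82 = 81/41

81/41


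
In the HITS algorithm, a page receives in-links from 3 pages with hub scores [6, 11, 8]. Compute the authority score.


Authority = sum of hub scores of in-linkers
In-link 1: hub score = 6
In-link 2: hub score = 11
In-link 3: hub score = 8
Authority = 6 + 11 + 8 = 25

25


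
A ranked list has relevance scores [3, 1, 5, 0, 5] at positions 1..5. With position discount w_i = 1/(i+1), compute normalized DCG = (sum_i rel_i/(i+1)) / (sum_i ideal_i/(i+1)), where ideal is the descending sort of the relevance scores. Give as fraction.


Position discount weights w_i = 1/(i+1) for i=1..5:
Weights = [1/2, 1/3, 1/4, 1/5, 1/6]
Actual relevance: [3, 1, 5, 0, 5]
DCG = 3/2 + 1/3 + 5/4 + 0/5 + 5/6 = 47/12
Ideal relevance (sorted desc): [5, 5, 3, 1, 0]
Ideal DCG = 5/2 + 5/3 + 3/4 + 1/5 + 0/6 = 307/60
nDCG = DCG / ideal_DCG = 47/12 / 307/60 = 235/307

235/307


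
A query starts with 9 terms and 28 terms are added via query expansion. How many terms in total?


Original terms: 9
Expansion terms: 28
Total = 9 + 28 = 37

37


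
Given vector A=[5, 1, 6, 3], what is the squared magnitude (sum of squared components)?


|A|^2 = sum of squared components
A[0]^2 = 5^2 = 25
A[1]^2 = 1^2 = 1
A[2]^2 = 6^2 = 36
A[3]^2 = 3^2 = 9
Sum = 25 + 1 + 36 + 9 = 71

71


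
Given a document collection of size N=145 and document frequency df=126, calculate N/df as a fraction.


IDF ratio = N / df
= 145 / 126
= 145/126

145/126


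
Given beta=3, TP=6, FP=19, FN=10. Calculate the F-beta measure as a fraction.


P = TP/(TP+FP) = 6/25 = 6/25
R = TP/(TP+FN) = 6/16 = 3/8
beta^2 = 3^2 = 9
(1 + beta^2) = 10
Numerator = (1+beta^2)*P*R = 9/10
Denominator = beta^2*P + R = 54/25 + 3/8 = 507/200
F_beta = 60/169

60/169


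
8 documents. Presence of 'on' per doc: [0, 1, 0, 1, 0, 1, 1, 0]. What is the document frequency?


Checking each document for 'on':
Doc 1: absent
Doc 2: present
Doc 3: absent
Doc 4: present
Doc 5: absent
Doc 6: present
Doc 7: present
Doc 8: absent
df = sum of presences = 0 + 1 + 0 + 1 + 0 + 1 + 1 + 0 = 4

4


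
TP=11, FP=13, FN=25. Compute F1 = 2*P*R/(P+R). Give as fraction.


F1 = 2 * P * R / (P + R)
P = TP/(TP+FP) = 11/24 = 11/24
R = TP/(TP+FN) = 11/36 = 11/36
2 * P * R = 2 * 11/24 * 11/36 = 121/432
P + R = 11/24 + 11/36 = 55/72
F1 = 121/432 / 55/72 = 11/30

11/30


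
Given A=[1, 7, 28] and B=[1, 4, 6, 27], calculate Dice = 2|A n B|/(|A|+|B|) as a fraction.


A intersect B = [1]
|A intersect B| = 1
|A| = 3, |B| = 4
Dice = 2*1 / (3+4)
= 2 / 7 = 2/7

2/7


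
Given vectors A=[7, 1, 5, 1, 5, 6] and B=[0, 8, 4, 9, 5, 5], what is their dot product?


Dot product = sum of element-wise products
A[0]*B[0] = 7*0 = 0
A[1]*B[1] = 1*8 = 8
A[2]*B[2] = 5*4 = 20
A[3]*B[3] = 1*9 = 9
A[4]*B[4] = 5*5 = 25
A[5]*B[5] = 6*5 = 30
Sum = 0 + 8 + 20 + 9 + 25 + 30 = 92

92


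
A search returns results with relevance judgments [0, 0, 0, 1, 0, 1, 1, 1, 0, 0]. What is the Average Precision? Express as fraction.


Computing P@k for each relevant position:
Position 1: not relevant
Position 2: not relevant
Position 3: not relevant
Position 4: relevant, P@4 = 1/4 = 1/4
Position 5: not relevant
Position 6: relevant, P@6 = 2/6 = 1/3
Position 7: relevant, P@7 = 3/7 = 3/7
Position 8: relevant, P@8 = 4/8 = 1/2
Position 9: not relevant
Position 10: not relevant
Sum of P@k = 1/4 + 1/3 + 3/7 + 1/2 = 127/84
AP = 127/84 / 4 = 127/336

127/336


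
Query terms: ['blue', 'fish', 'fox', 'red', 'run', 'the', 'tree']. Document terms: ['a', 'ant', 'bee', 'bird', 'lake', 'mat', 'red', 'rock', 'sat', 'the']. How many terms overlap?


Query terms: ['blue', 'fish', 'fox', 'red', 'run', 'the', 'tree']
Document terms: ['a', 'ant', 'bee', 'bird', 'lake', 'mat', 'red', 'rock', 'sat', 'the']
Common terms: ['red', 'the']
Overlap count = 2

2


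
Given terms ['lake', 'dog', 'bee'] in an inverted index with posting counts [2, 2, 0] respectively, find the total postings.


Summing posting list sizes:
'lake': 2 postings
'dog': 2 postings
'bee': 0 postings
Total = 2 + 2 + 0 = 4

4


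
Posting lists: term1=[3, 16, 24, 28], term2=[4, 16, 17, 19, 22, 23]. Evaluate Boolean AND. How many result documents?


Boolean AND: find intersection of posting lists
term1 docs: [3, 16, 24, 28]
term2 docs: [4, 16, 17, 19, 22, 23]
Intersection: [16]
|intersection| = 1

1


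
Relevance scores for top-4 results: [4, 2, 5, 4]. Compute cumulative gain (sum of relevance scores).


Cumulative Gain = sum of relevance scores
Position 1: rel=4, running sum=4
Position 2: rel=2, running sum=6
Position 3: rel=5, running sum=11
Position 4: rel=4, running sum=15
CG = 15

15


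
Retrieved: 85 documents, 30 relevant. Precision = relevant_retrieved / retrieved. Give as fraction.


Precision = relevant_retrieved / total_retrieved
= 30 / 85
= 30 / (30 + 55)
= 6/17

6/17


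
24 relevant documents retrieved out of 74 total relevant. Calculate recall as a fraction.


Recall = retrieved_relevant / total_relevant
= 24 / 74
= 24 / (24 + 50)
= 12/37

12/37


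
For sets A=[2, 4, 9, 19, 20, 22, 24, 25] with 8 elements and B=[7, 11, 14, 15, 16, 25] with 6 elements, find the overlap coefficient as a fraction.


A intersect B = [25]
|A intersect B| = 1
min(|A|, |B|) = min(8, 6) = 6
Overlap = 1 / 6 = 1/6

1/6


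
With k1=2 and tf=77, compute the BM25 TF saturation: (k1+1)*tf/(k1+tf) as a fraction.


BM25 TF component = (k1+1)*tf / (k1+tf)
k1 = 2, tf = 77
Numerator = (2+1)*77 = 231
Denominator = 2 + 77 = 79
= 231/79 = 231/79

231/79


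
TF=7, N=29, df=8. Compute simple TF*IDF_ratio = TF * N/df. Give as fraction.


TF * (N/df)
= 7 * (29/8)
= 7 * 29/8
= 203/8

203/8


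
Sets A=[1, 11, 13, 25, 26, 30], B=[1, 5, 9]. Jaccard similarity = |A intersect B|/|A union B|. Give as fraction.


A intersect B = [1]
|A intersect B| = 1
A union B = [1, 5, 9, 11, 13, 25, 26, 30]
|A union B| = 8
Jaccard = 1/8 = 1/8

1/8


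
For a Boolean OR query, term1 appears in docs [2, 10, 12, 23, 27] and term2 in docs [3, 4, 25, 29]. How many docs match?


Boolean OR: find union of posting lists
term1 docs: [2, 10, 12, 23, 27]
term2 docs: [3, 4, 25, 29]
Union: [2, 3, 4, 10, 12, 23, 25, 27, 29]
|union| = 9

9


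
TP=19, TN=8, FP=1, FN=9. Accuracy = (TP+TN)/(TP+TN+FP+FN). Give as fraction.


Accuracy = (TP + TN) / (TP + TN + FP + FN)
TP + TN = 19 + 8 = 27
Total = 19 + 8 + 1 + 9 = 37
Accuracy = 27 / 37 = 27/37

27/37


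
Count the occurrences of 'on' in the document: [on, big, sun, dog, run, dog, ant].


Document has 7 words
Scanning for 'on':
Found at positions: [0]
Count = 1

1


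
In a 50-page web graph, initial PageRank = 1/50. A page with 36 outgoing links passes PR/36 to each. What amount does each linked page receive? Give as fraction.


Initial PR = 1/50 = 1/50
Outlinks = 36
Contribution per link = PR / outlinks
= 1/50 / 36
= 1/1800

1/1800


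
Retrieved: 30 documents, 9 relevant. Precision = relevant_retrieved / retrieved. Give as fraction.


Precision = relevant_retrieved / total_retrieved
= 9 / 30
= 9 / (9 + 21)
= 3/10

3/10


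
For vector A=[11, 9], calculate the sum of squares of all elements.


|A|^2 = sum of squared components
A[0]^2 = 11^2 = 121
A[1]^2 = 9^2 = 81
Sum = 121 + 81 = 202

202


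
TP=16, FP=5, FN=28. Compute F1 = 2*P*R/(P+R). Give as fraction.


F1 = 2 * P * R / (P + R)
P = TP/(TP+FP) = 16/21 = 16/21
R = TP/(TP+FN) = 16/44 = 4/11
2 * P * R = 2 * 16/21 * 4/11 = 128/231
P + R = 16/21 + 4/11 = 260/231
F1 = 128/231 / 260/231 = 32/65

32/65


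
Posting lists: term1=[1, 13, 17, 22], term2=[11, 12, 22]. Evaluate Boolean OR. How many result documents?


Boolean OR: find union of posting lists
term1 docs: [1, 13, 17, 22]
term2 docs: [11, 12, 22]
Union: [1, 11, 12, 13, 17, 22]
|union| = 6

6


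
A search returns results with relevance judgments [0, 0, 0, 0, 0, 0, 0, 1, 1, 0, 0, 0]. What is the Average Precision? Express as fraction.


Computing P@k for each relevant position:
Position 1: not relevant
Position 2: not relevant
Position 3: not relevant
Position 4: not relevant
Position 5: not relevant
Position 6: not relevant
Position 7: not relevant
Position 8: relevant, P@8 = 1/8 = 1/8
Position 9: relevant, P@9 = 2/9 = 2/9
Position 10: not relevant
Position 11: not relevant
Position 12: not relevant
Sum of P@k = 1/8 + 2/9 = 25/72
AP = 25/72 / 2 = 25/144

25/144


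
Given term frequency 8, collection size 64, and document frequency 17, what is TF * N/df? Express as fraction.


TF * (N/df)
= 8 * (64/17)
= 8 * 64/17
= 512/17

512/17


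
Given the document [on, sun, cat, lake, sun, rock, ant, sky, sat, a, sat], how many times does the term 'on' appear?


Document has 11 words
Scanning for 'on':
Found at positions: [0]
Count = 1

1


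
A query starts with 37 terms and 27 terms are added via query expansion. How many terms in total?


Original terms: 37
Expansion terms: 27
Total = 37 + 27 = 64

64


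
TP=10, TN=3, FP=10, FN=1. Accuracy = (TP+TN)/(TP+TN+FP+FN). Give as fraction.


Accuracy = (TP + TN) / (TP + TN + FP + FN)
TP + TN = 10 + 3 = 13
Total = 10 + 3 + 10 + 1 = 24
Accuracy = 13 / 24 = 13/24

13/24


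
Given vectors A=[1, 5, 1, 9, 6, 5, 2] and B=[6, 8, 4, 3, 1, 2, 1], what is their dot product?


Dot product = sum of element-wise products
A[0]*B[0] = 1*6 = 6
A[1]*B[1] = 5*8 = 40
A[2]*B[2] = 1*4 = 4
A[3]*B[3] = 9*3 = 27
A[4]*B[4] = 6*1 = 6
A[5]*B[5] = 5*2 = 10
A[6]*B[6] = 2*1 = 2
Sum = 6 + 40 + 4 + 27 + 6 + 10 + 2 = 95

95


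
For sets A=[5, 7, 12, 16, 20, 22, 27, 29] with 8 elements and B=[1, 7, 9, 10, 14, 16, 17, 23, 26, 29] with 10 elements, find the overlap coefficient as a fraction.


A intersect B = [7, 16, 29]
|A intersect B| = 3
min(|A|, |B|) = min(8, 10) = 8
Overlap = 3 / 8 = 3/8

3/8


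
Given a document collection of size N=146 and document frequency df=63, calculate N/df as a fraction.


IDF ratio = N / df
= 146 / 63
= 146/63

146/63


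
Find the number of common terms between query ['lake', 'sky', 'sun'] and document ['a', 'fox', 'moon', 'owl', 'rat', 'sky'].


Query terms: ['lake', 'sky', 'sun']
Document terms: ['a', 'fox', 'moon', 'owl', 'rat', 'sky']
Common terms: ['sky']
Overlap count = 1

1


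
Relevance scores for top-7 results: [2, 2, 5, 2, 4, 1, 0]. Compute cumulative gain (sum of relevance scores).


Cumulative Gain = sum of relevance scores
Position 1: rel=2, running sum=2
Position 2: rel=2, running sum=4
Position 3: rel=5, running sum=9
Position 4: rel=2, running sum=11
Position 5: rel=4, running sum=15
Position 6: rel=1, running sum=16
Position 7: rel=0, running sum=16
CG = 16

16


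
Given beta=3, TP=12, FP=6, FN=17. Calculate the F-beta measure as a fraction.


P = TP/(TP+FP) = 12/18 = 2/3
R = TP/(TP+FN) = 12/29 = 12/29
beta^2 = 3^2 = 9
(1 + beta^2) = 10
Numerator = (1+beta^2)*P*R = 80/29
Denominator = beta^2*P + R = 6 + 12/29 = 186/29
F_beta = 40/93

40/93


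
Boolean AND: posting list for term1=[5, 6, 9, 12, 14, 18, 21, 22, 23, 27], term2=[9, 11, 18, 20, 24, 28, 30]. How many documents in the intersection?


Boolean AND: find intersection of posting lists
term1 docs: [5, 6, 9, 12, 14, 18, 21, 22, 23, 27]
term2 docs: [9, 11, 18, 20, 24, 28, 30]
Intersection: [9, 18]
|intersection| = 2

2


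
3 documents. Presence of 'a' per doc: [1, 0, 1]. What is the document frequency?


Checking each document for 'a':
Doc 1: present
Doc 2: absent
Doc 3: present
df = sum of presences = 1 + 0 + 1 = 2

2


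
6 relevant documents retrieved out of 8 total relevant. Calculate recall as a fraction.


Recall = retrieved_relevant / total_relevant
= 6 / 8
= 6 / (6 + 2)
= 3/4

3/4


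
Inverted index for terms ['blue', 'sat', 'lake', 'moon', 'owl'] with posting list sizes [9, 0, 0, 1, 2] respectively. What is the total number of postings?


Summing posting list sizes:
'blue': 9 postings
'sat': 0 postings
'lake': 0 postings
'moon': 1 postings
'owl': 2 postings
Total = 9 + 0 + 0 + 1 + 2 = 12

12


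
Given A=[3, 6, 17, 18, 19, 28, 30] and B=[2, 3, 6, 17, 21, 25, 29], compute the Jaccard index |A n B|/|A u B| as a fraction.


A intersect B = [3, 6, 17]
|A intersect B| = 3
A union B = [2, 3, 6, 17, 18, 19, 21, 25, 28, 29, 30]
|A union B| = 11
Jaccard = 3/11 = 3/11

3/11


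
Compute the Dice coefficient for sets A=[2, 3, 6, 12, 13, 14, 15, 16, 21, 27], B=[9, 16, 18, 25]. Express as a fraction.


A intersect B = [16]
|A intersect B| = 1
|A| = 10, |B| = 4
Dice = 2*1 / (10+4)
= 2 / 14 = 1/7

1/7


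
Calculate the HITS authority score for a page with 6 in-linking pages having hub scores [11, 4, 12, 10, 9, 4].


Authority = sum of hub scores of in-linkers
In-link 1: hub score = 11
In-link 2: hub score = 4
In-link 3: hub score = 12
In-link 4: hub score = 10
In-link 5: hub score = 9
In-link 6: hub score = 4
Authority = 11 + 4 + 12 + 10 + 9 + 4 = 50

50


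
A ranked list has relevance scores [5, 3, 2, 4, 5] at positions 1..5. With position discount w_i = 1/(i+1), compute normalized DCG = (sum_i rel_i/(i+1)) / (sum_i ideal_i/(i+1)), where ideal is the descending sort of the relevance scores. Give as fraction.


Position discount weights w_i = 1/(i+1) for i=1..5:
Weights = [1/2, 1/3, 1/4, 1/5, 1/6]
Actual relevance: [5, 3, 2, 4, 5]
DCG = 5/2 + 3/3 + 2/4 + 4/5 + 5/6 = 169/30
Ideal relevance (sorted desc): [5, 5, 4, 3, 2]
Ideal DCG = 5/2 + 5/3 + 4/4 + 3/5 + 2/6 = 61/10
nDCG = DCG / ideal_DCG = 169/30 / 61/10 = 169/183

169/183


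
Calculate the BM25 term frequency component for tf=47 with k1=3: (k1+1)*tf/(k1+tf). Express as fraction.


BM25 TF component = (k1+1)*tf / (k1+tf)
k1 = 3, tf = 47
Numerator = (3+1)*47 = 188
Denominator = 3 + 47 = 50
= 188/50 = 94/25

94/25


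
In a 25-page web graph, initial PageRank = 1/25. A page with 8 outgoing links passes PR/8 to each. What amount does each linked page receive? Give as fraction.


Initial PR = 1/25 = 1/25
Outlinks = 8
Contribution per link = PR / outlinks
= 1/25 / 8
= 1/200

1/200


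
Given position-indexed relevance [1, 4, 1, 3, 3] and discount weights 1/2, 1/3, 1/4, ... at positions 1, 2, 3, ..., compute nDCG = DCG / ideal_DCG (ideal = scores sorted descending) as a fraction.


Position discount weights w_i = 1/(i+1) for i=1..5:
Weights = [1/2, 1/3, 1/4, 1/5, 1/6]
Actual relevance: [1, 4, 1, 3, 3]
DCG = 1/2 + 4/3 + 1/4 + 3/5 + 3/6 = 191/60
Ideal relevance (sorted desc): [4, 3, 3, 1, 1]
Ideal DCG = 4/2 + 3/3 + 3/4 + 1/5 + 1/6 = 247/60
nDCG = DCG / ideal_DCG = 191/60 / 247/60 = 191/247

191/247


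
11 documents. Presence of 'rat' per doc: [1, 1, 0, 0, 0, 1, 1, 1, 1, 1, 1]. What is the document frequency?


Checking each document for 'rat':
Doc 1: present
Doc 2: present
Doc 3: absent
Doc 4: absent
Doc 5: absent
Doc 6: present
Doc 7: present
Doc 8: present
Doc 9: present
Doc 10: present
Doc 11: present
df = sum of presences = 1 + 1 + 0 + 0 + 0 + 1 + 1 + 1 + 1 + 1 + 1 = 8

8


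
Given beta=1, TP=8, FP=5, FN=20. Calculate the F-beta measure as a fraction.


P = TP/(TP+FP) = 8/13 = 8/13
R = TP/(TP+FN) = 8/28 = 2/7
beta^2 = 1^2 = 1
(1 + beta^2) = 2
Numerator = (1+beta^2)*P*R = 32/91
Denominator = beta^2*P + R = 8/13 + 2/7 = 82/91
F_beta = 16/41

16/41


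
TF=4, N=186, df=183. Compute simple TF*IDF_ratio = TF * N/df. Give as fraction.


TF * (N/df)
= 4 * (186/183)
= 4 * 62/61
= 248/61

248/61


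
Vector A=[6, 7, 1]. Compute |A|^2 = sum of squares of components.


|A|^2 = sum of squared components
A[0]^2 = 6^2 = 36
A[1]^2 = 7^2 = 49
A[2]^2 = 1^2 = 1
Sum = 36 + 49 + 1 = 86

86


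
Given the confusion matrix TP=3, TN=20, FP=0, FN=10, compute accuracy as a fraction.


Accuracy = (TP + TN) / (TP + TN + FP + FN)
TP + TN = 3 + 20 = 23
Total = 3 + 20 + 0 + 10 = 33
Accuracy = 23 / 33 = 23/33

23/33


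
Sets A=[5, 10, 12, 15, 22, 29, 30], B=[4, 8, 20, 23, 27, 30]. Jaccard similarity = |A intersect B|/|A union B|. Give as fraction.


A intersect B = [30]
|A intersect B| = 1
A union B = [4, 5, 8, 10, 12, 15, 20, 22, 23, 27, 29, 30]
|A union B| = 12
Jaccard = 1/12 = 1/12

1/12


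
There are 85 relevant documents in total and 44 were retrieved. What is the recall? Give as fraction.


Recall = retrieved_relevant / total_relevant
= 44 / 85
= 44 / (44 + 41)
= 44/85

44/85


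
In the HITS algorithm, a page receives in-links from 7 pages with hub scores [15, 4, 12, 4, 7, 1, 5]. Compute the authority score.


Authority = sum of hub scores of in-linkers
In-link 1: hub score = 15
In-link 2: hub score = 4
In-link 3: hub score = 12
In-link 4: hub score = 4
In-link 5: hub score = 7
In-link 6: hub score = 1
In-link 7: hub score = 5
Authority = 15 + 4 + 12 + 4 + 7 + 1 + 5 = 48

48


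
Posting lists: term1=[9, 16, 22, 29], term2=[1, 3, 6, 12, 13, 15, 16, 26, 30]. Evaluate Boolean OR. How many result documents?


Boolean OR: find union of posting lists
term1 docs: [9, 16, 22, 29]
term2 docs: [1, 3, 6, 12, 13, 15, 16, 26, 30]
Union: [1, 3, 6, 9, 12, 13, 15, 16, 22, 26, 29, 30]
|union| = 12

12


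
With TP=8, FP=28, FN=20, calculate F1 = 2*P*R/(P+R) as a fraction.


F1 = 2 * P * R / (P + R)
P = TP/(TP+FP) = 8/36 = 2/9
R = TP/(TP+FN) = 8/28 = 2/7
2 * P * R = 2 * 2/9 * 2/7 = 8/63
P + R = 2/9 + 2/7 = 32/63
F1 = 8/63 / 32/63 = 1/4

1/4


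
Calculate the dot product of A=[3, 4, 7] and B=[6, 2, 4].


Dot product = sum of element-wise products
A[0]*B[0] = 3*6 = 18
A[1]*B[1] = 4*2 = 8
A[2]*B[2] = 7*4 = 28
Sum = 18 + 8 + 28 = 54

54


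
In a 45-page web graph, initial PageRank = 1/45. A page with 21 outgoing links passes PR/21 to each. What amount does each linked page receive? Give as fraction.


Initial PR = 1/45 = 1/45
Outlinks = 21
Contribution per link = PR / outlinks
= 1/45 / 21
= 1/945

1/945


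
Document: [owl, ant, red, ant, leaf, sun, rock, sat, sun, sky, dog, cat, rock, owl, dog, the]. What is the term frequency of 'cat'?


Document has 16 words
Scanning for 'cat':
Found at positions: [11]
Count = 1

1


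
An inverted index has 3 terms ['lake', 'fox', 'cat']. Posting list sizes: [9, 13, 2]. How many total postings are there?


Summing posting list sizes:
'lake': 9 postings
'fox': 13 postings
'cat': 2 postings
Total = 9 + 13 + 2 = 24

24


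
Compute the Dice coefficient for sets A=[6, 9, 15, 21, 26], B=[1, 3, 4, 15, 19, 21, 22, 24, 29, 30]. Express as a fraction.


A intersect B = [15, 21]
|A intersect B| = 2
|A| = 5, |B| = 10
Dice = 2*2 / (5+10)
= 4 / 15 = 4/15

4/15


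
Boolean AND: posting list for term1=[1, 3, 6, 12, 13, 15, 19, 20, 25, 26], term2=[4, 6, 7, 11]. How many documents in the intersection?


Boolean AND: find intersection of posting lists
term1 docs: [1, 3, 6, 12, 13, 15, 19, 20, 25, 26]
term2 docs: [4, 6, 7, 11]
Intersection: [6]
|intersection| = 1

1


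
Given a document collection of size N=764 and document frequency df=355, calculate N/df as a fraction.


IDF ratio = N / df
= 764 / 355
= 764/355

764/355


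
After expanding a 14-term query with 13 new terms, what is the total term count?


Original terms: 14
Expansion terms: 13
Total = 14 + 13 = 27

27


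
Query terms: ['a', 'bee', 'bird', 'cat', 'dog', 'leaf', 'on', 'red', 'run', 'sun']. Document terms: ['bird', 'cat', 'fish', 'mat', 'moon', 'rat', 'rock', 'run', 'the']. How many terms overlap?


Query terms: ['a', 'bee', 'bird', 'cat', 'dog', 'leaf', 'on', 'red', 'run', 'sun']
Document terms: ['bird', 'cat', 'fish', 'mat', 'moon', 'rat', 'rock', 'run', 'the']
Common terms: ['bird', 'cat', 'run']
Overlap count = 3

3


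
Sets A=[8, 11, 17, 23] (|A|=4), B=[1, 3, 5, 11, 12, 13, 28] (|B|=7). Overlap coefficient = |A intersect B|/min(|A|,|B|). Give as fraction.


A intersect B = [11]
|A intersect B| = 1
min(|A|, |B|) = min(4, 7) = 4
Overlap = 1 / 4 = 1/4

1/4


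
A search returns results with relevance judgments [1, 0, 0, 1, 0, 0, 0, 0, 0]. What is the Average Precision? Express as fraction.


Computing P@k for each relevant position:
Position 1: relevant, P@1 = 1/1 = 1
Position 2: not relevant
Position 3: not relevant
Position 4: relevant, P@4 = 2/4 = 1/2
Position 5: not relevant
Position 6: not relevant
Position 7: not relevant
Position 8: not relevant
Position 9: not relevant
Sum of P@k = 1 + 1/2 = 3/2
AP = 3/2 / 2 = 3/4

3/4


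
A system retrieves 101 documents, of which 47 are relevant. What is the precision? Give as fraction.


Precision = relevant_retrieved / total_retrieved
= 47 / 101
= 47 / (47 + 54)
= 47/101

47/101


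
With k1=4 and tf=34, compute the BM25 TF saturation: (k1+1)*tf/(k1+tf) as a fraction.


BM25 TF component = (k1+1)*tf / (k1+tf)
k1 = 4, tf = 34
Numerator = (4+1)*34 = 170
Denominator = 4 + 34 = 38
= 170/38 = 85/19

85/19


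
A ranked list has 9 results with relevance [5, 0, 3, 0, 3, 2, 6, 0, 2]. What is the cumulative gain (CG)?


Cumulative Gain = sum of relevance scores
Position 1: rel=5, running sum=5
Position 2: rel=0, running sum=5
Position 3: rel=3, running sum=8
Position 4: rel=0, running sum=8
Position 5: rel=3, running sum=11
Position 6: rel=2, running sum=13
Position 7: rel=6, running sum=19
Position 8: rel=0, running sum=19
Position 9: rel=2, running sum=21
CG = 21

21


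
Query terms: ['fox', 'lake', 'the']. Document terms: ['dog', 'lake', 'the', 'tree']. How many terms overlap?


Query terms: ['fox', 'lake', 'the']
Document terms: ['dog', 'lake', 'the', 'tree']
Common terms: ['lake', 'the']
Overlap count = 2

2


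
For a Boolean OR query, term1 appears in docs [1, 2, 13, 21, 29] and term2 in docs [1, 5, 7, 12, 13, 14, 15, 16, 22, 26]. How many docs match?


Boolean OR: find union of posting lists
term1 docs: [1, 2, 13, 21, 29]
term2 docs: [1, 5, 7, 12, 13, 14, 15, 16, 22, 26]
Union: [1, 2, 5, 7, 12, 13, 14, 15, 16, 21, 22, 26, 29]
|union| = 13

13


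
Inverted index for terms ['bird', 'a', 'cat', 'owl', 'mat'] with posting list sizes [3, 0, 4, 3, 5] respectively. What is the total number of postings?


Summing posting list sizes:
'bird': 3 postings
'a': 0 postings
'cat': 4 postings
'owl': 3 postings
'mat': 5 postings
Total = 3 + 0 + 4 + 3 + 5 = 15

15


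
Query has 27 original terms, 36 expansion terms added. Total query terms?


Original terms: 27
Expansion terms: 36
Total = 27 + 36 = 63

63


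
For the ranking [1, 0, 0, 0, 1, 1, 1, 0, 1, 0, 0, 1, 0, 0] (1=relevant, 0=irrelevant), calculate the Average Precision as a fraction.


Computing P@k for each relevant position:
Position 1: relevant, P@1 = 1/1 = 1
Position 2: not relevant
Position 3: not relevant
Position 4: not relevant
Position 5: relevant, P@5 = 2/5 = 2/5
Position 6: relevant, P@6 = 3/6 = 1/2
Position 7: relevant, P@7 = 4/7 = 4/7
Position 8: not relevant
Position 9: relevant, P@9 = 5/9 = 5/9
Position 10: not relevant
Position 11: not relevant
Position 12: relevant, P@12 = 6/12 = 1/2
Position 13: not relevant
Position 14: not relevant
Sum of P@k = 1 + 2/5 + 1/2 + 4/7 + 5/9 + 1/2 = 1111/315
AP = 1111/315 / 6 = 1111/1890

1111/1890


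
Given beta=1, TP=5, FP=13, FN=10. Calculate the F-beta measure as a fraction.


P = TP/(TP+FP) = 5/18 = 5/18
R = TP/(TP+FN) = 5/15 = 1/3
beta^2 = 1^2 = 1
(1 + beta^2) = 2
Numerator = (1+beta^2)*P*R = 5/27
Denominator = beta^2*P + R = 5/18 + 1/3 = 11/18
F_beta = 10/33

10/33


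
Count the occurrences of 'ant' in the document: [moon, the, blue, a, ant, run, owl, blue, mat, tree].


Document has 10 words
Scanning for 'ant':
Found at positions: [4]
Count = 1

1


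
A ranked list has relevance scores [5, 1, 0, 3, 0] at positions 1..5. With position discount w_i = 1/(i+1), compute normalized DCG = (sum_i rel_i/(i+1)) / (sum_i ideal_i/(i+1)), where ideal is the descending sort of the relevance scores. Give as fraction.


Position discount weights w_i = 1/(i+1) for i=1..5:
Weights = [1/2, 1/3, 1/4, 1/5, 1/6]
Actual relevance: [5, 1, 0, 3, 0]
DCG = 5/2 + 1/3 + 0/4 + 3/5 + 0/6 = 103/30
Ideal relevance (sorted desc): [5, 3, 1, 0, 0]
Ideal DCG = 5/2 + 3/3 + 1/4 + 0/5 + 0/6 = 15/4
nDCG = DCG / ideal_DCG = 103/30 / 15/4 = 206/225

206/225


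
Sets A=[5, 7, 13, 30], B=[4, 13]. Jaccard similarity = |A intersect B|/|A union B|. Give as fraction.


A intersect B = [13]
|A intersect B| = 1
A union B = [4, 5, 7, 13, 30]
|A union B| = 5
Jaccard = 1/5 = 1/5

1/5


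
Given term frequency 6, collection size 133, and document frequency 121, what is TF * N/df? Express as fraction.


TF * (N/df)
= 6 * (133/121)
= 6 * 133/121
= 798/121

798/121


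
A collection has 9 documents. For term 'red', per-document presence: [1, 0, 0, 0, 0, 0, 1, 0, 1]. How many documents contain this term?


Checking each document for 'red':
Doc 1: present
Doc 2: absent
Doc 3: absent
Doc 4: absent
Doc 5: absent
Doc 6: absent
Doc 7: present
Doc 8: absent
Doc 9: present
df = sum of presences = 1 + 0 + 0 + 0 + 0 + 0 + 1 + 0 + 1 = 3

3


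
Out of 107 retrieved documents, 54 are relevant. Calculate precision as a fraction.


Precision = relevant_retrieved / total_retrieved
= 54 / 107
= 54 / (54 + 53)
= 54/107

54/107
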